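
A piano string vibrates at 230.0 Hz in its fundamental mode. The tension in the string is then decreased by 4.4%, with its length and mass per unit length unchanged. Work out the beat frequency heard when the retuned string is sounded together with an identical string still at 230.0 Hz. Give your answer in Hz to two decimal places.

5.12 Hz

For a string, f ∝ √T, so the new frequency is 230.0·√0.956 = 224.8831 Hz.
f_beat = |224.8831 − 230.0| = 5.12 Hz.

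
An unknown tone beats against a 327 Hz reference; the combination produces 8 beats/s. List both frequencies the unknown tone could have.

319 Hz or 335 Hz

|f − 327| = 8, so f = 327 ± 8.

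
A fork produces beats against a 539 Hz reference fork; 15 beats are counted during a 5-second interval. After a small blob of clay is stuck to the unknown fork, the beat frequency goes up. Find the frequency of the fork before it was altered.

Beat frequency = 15/5 = 3 Hz.
|f − 539| = 3, so the fork was at either 536 Hz or 542 Hz.
Adding mass to a fork lowers its frequency; the adjustment lowers the fork's frequency.
The beat rate rose, so the adjustment moved the fork further from 539 Hz — it was already below the reference.

536 Hz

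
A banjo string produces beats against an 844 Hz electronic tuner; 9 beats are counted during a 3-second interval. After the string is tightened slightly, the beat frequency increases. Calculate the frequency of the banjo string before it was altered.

847 Hz

Beat frequency = 9/3 = 3 Hz.
|f − 844| = 3, so the banjo string was at either 841 Hz or 847 Hz.
Increasing tension raises a string's frequency; the adjustment raises the banjo string's frequency.
The beat rate rose, so the adjustment moved the banjo string further from 844 Hz — it was already above the reference.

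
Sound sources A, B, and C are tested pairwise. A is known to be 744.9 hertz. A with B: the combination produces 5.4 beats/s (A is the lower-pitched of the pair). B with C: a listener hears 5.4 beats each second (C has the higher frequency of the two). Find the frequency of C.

B is above A, so f_B = 744.9 + 5.4 = 750.3 Hz.
C is above B, so f_C = 750.3 + 5.4 = 755.7 Hz.

755.7 Hz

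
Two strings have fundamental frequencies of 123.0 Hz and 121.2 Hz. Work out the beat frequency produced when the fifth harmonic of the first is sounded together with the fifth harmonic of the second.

Fifth harmonic of the first: 5·123.0 = 615.0 Hz.
Fifth harmonic of the second: 5·121.2 = 606.0 Hz.
f_beat = |615.0 − 606.0| = 9.0 Hz.

9.0 Hz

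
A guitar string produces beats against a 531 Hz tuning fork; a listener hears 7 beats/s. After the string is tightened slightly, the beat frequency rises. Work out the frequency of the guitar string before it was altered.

|f − 531| = 7, so the guitar string was at either 524 Hz or 538 Hz.
Increasing tension raises a string's frequency; the adjustment raises the guitar string's frequency.
The beat rate rose, so the adjustment moved the guitar string further from 531 Hz — it was already above the reference.

538 Hz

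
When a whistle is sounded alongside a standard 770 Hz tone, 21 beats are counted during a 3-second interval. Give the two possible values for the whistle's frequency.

763 Hz or 777 Hz

Beat frequency = 21/3 = 7 Hz.
|f − 770| = 7, so f = 770 ± 7.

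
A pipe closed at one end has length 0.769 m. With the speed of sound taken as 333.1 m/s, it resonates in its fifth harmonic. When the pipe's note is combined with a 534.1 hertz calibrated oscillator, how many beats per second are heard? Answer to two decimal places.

Closed pipe (odd harmonics): f_n = n·v/(4L) = 5·333.1/(4·0.769) = 541.4499 Hz.
f_beat = |541.4499 − 534.1| = 7.35 Hz.

7.35 Hz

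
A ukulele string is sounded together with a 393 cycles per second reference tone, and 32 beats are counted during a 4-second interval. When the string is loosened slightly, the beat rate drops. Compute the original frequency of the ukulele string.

401 Hz

Beat frequency = 32/4 = 8 Hz.
|f − 393| = 8, so the ukulele string was at either 385 Hz or 401 Hz.
Reducing tension lowers a string's frequency; the adjustment lowers the ukulele string's frequency.
The beat rate fell, so the adjustment moved the ukulele string toward 393 Hz — it must have started above the reference.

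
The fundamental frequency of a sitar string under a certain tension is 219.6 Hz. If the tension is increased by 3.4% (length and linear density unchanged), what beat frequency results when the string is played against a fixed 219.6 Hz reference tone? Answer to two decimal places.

For a string, f ∝ √T, so the new frequency is 219.6·√1.034 = 223.3020 Hz.
f_beat = |223.3020 − 219.6| = 3.70 Hz.

3.70 Hz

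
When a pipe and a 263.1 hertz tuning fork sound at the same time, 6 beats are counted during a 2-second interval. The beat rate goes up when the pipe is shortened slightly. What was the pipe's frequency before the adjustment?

266.1 Hz

Beat frequency = 6/2 = 3 Hz.
|f − 263.1| = 3, so the pipe was at either 260.1 Hz or 266.1 Hz.
A shorter pipe has a higher fundamental; the adjustment raises the pipe's frequency.
The beat rate rose, so the adjustment moved the pipe further from 263.1 Hz — it was already above the reference.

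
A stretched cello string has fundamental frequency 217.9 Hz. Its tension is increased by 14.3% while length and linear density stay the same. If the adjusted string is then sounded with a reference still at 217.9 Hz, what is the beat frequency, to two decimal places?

15.06 Hz

For a string, f ∝ √T, so the new frequency is 217.9·√1.143 = 232.9595 Hz.
f_beat = |232.9595 − 217.9| = 15.06 Hz.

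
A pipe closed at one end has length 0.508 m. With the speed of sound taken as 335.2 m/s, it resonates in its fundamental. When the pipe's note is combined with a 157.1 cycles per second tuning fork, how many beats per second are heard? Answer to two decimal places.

7.86 Hz

Closed pipe (odd harmonics): f_n = n·v/(4L) = 1·335.2/(4·0.508) = 164.9606 Hz.
f_beat = |164.9606 − 157.1| = 7.86 Hz.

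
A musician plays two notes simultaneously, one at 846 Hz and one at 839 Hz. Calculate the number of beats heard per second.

f_beat = |f₁ − f₂|.
|846 − 839| = 7 Hz.

7 Hz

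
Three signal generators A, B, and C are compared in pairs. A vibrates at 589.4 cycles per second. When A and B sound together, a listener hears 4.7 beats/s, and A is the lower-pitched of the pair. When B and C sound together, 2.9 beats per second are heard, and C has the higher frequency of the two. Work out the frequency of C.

B is above A, so f_B = 589.4 + 4.7 = 594.1 Hz.
C is above B, so f_C = 594.1 + 2.9 = 597 Hz.

597 Hz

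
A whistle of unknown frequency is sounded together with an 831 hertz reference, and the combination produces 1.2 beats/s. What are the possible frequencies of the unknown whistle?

|f − 831| = 1.2, so f = 831 ± 1.2.

829.8 Hz or 832.2 Hz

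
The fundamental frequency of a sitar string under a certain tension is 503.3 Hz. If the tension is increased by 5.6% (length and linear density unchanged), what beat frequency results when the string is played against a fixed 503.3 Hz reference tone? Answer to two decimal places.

For a string, f ∝ √T, so the new frequency is 503.3·√1.056 = 517.2004 Hz.
f_beat = |517.2004 − 503.3| = 13.90 Hz.

13.90 Hz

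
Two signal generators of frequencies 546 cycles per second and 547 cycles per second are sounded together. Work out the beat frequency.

The beat frequency equals the magnitude of the frequency difference.
|546 − 547| = 1 Hz.

1 Hz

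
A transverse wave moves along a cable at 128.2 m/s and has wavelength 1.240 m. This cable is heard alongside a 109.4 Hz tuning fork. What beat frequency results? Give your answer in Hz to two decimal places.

6.01 Hz

Source frequency f = v/λ = 128.2/1.240 = 103.3871 Hz.
f_beat = |103.3871 − 109.4| = 6.01 Hz.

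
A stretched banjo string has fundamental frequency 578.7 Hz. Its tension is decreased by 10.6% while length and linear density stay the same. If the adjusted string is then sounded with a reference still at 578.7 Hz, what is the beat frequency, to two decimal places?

31.53 Hz

For a string, f ∝ √T, so the new frequency is 578.7·√0.894 = 547.1700 Hz.
f_beat = |547.1700 − 578.7| = 31.53 Hz.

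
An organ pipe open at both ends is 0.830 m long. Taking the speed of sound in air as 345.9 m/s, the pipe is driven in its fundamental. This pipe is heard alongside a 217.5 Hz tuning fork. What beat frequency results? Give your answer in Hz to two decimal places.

9.13 Hz

Open pipe: f_n = n·v/(2L) = 1·345.9/(2·0.830) = 208.3735 Hz.
f_beat = |208.3735 − 217.5| = 9.13 Hz.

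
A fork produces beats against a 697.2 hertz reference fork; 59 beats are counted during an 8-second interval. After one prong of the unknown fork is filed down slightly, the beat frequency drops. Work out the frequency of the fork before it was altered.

689.825 Hz

Beat frequency = 59/8 = 7.375 Hz.
|f − 697.2| = 7.375, so the fork was at either 689.825 Hz or 704.575 Hz.
Filing a prong removes mass and raises the fork's frequency; the adjustment raises the fork's frequency.
The beat rate fell, so the adjustment moved the fork toward 697.2 Hz — it must have started below the reference.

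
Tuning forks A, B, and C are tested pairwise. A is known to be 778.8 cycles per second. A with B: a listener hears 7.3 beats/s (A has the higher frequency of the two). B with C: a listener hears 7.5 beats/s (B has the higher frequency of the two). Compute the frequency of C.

764 Hz

B is below A, so f_B = 778.8 − 7.3 = 771.5 Hz.
C is below B, so f_C = 771.5 − 7.5 = 764 Hz.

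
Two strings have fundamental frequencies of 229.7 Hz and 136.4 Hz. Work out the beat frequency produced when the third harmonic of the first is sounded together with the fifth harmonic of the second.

7.1 Hz

Third harmonic of the first: 3·229.7 = 689.1 Hz.
Fifth harmonic of the second: 5·136.4 = 682.0 Hz.
f_beat = |689.1 − 682.0| = 7.1 Hz.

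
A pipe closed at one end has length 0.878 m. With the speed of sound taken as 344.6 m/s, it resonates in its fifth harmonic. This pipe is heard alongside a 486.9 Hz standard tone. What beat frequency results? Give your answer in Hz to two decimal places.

3.70 Hz

Closed pipe (odd harmonics): f_n = n·v/(4L) = 5·344.6/(4·0.878) = 490.6036 Hz.
f_beat = |490.6036 − 486.9| = 3.70 Hz.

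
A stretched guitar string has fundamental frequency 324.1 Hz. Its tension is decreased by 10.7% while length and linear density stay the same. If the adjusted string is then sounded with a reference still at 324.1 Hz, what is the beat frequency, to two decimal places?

For a string, f ∝ √T, so the new frequency is 324.1·√0.893 = 306.2702 Hz.
f_beat = |306.2702 − 324.1| = 17.83 Hz.

17.83 Hz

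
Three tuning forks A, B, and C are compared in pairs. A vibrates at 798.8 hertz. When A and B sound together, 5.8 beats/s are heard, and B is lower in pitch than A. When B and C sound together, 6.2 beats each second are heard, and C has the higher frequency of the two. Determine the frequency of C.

799.2 Hz

B is below A, so f_B = 798.8 − 5.8 = 793 Hz.
C is above B, so f_C = 793 + 6.2 = 799.2 Hz.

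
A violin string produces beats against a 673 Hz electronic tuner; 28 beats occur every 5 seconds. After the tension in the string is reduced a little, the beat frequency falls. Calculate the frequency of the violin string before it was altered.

678.6 Hz

Beat frequency = 28/5 = 5.6 Hz.
|f − 673| = 5.6, so the violin string was at either 667.4 Hz or 678.6 Hz.
Lower tension means lower frequency; the adjustment lowers the violin string's frequency.
The beat rate fell, so the adjustment moved the violin string toward 673 Hz — it must have started above the reference.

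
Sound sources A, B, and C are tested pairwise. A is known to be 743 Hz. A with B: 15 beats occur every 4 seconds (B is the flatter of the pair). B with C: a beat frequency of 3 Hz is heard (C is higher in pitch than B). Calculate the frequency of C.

742.25 Hz

A–B: Beat frequency = 15/4 = 3.75 Hz.
B is below A, so f_B = 743 − 3.75 = 739.25 Hz.
C is above B, so f_C = 739.25 + 3 = 742.25 Hz.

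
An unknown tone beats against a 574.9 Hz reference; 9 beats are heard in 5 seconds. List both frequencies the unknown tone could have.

Beat frequency = 9/5 = 1.8 Hz.
|f − 574.9| = 1.8, so f = 574.9 ± 1.8.

573.1 Hz or 576.7 Hz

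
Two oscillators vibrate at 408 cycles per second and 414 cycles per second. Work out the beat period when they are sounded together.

f_beat = |408 − 414| = 6 Hz.
Beat period T = 1 / f_beat = 1 / 6 s.

0.167 s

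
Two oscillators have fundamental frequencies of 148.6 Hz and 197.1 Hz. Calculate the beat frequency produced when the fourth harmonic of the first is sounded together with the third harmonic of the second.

Fourth harmonic of the first: 4·148.6 = 594.4 Hz.
Third harmonic of the second: 3·197.1 = 591.3 Hz.
f_beat = |594.4 − 591.3| = 3.1 Hz.

3.1 Hz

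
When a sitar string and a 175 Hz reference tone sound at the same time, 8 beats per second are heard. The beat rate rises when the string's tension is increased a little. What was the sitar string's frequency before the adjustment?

|f − 175| = 8, so the sitar string was at either 167 Hz or 183 Hz.
Higher tension means higher frequency; the adjustment raises the sitar string's frequency.
The beat rate rose, so the adjustment moved the sitar string further from 175 Hz — it was already above the reference.

183 Hz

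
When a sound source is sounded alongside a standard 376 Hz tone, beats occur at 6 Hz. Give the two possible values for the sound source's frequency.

|f − 376| = 6, so f = 376 ± 6.

370 Hz or 382 Hz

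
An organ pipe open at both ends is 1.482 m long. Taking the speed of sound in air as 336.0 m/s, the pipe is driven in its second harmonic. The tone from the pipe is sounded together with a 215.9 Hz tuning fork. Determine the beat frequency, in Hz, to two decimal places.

10.82 Hz

Open pipe: f_n = n·v/(2L) = 2·336.0/(2·1.482) = 226.7206 Hz.
f_beat = |226.7206 − 215.9| = 10.82 Hz.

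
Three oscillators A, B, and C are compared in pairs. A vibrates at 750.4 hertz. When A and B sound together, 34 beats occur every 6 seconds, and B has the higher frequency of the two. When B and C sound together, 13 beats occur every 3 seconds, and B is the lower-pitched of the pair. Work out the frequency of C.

760.4 Hz

A–B: Beat frequency = 34/6 = 5.6667 Hz.
B is above A, so f_B = 750.4 + 5.6667 = 756.0667 Hz.
B–C: Beat frequency = 13/3 = 4.3333 Hz.
C is above B, so f_C = 756.0667 + 4.3333 = 760.4 Hz.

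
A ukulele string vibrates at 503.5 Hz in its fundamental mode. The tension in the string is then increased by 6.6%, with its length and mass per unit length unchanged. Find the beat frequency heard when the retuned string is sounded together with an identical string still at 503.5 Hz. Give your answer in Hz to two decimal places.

For a string, f ∝ √T, so the new frequency is 503.5·√1.066 = 519.8500 Hz.
f_beat = |519.8500 − 503.5| = 16.35 Hz.

16.35 Hz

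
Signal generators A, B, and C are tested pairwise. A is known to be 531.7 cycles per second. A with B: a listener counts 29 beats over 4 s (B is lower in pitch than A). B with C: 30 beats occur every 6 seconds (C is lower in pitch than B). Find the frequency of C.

519.45 Hz

A–B: Beat frequency = 29/4 = 7.25 Hz.
B is below A, so f_B = 531.7 − 7.25 = 524.45 Hz.
B–C: Beat frequency = 30/6 = 5 Hz.
C is below B, so f_C = 524.45 − 5 = 519.45 Hz.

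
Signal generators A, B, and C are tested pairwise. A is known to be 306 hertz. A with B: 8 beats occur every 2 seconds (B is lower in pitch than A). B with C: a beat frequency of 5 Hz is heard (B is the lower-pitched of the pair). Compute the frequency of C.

307 Hz

A–B: Beat frequency = 8/2 = 4 Hz.
B is below A, so f_B = 306 − 4 = 302 Hz.
C is above B, so f_C = 302 + 5 = 307 Hz.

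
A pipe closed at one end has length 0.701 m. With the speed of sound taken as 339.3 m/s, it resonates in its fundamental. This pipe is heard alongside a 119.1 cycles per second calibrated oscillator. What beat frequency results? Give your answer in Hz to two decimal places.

Closed pipe (odd harmonics): f_n = n·v/(4L) = 1·339.3/(4·0.701) = 121.0057 Hz.
f_beat = |121.0057 − 119.1| = 1.91 Hz.

1.91 Hz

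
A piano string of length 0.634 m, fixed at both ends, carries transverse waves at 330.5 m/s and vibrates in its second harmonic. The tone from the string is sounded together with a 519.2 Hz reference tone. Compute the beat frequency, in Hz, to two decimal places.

For a string fixed at both ends, f_n = n·v/(2L) = 2·330.5/(2·0.634) = 521.2934 Hz.
f_beat = |521.2934 − 519.2| = 2.09 Hz.

2.09 Hz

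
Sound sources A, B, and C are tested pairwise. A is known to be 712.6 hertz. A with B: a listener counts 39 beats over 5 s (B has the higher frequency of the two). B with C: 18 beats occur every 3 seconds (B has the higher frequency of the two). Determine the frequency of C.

714.4 Hz

A–B: Beat frequency = 39/5 = 7.8 Hz.
B is above A, so f_B = 712.6 + 7.8 = 720.4 Hz.
B–C: Beat frequency = 18/3 = 6 Hz.
C is below B, so f_C = 720.4 − 6 = 714.4 Hz.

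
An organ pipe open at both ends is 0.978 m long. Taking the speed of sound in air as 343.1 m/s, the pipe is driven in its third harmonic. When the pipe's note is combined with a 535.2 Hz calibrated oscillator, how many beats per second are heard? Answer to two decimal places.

8.97 Hz

Open pipe: f_n = n·v/(2L) = 3·343.1/(2·0.978) = 526.2270 Hz.
f_beat = |526.2270 − 535.2| = 8.97 Hz.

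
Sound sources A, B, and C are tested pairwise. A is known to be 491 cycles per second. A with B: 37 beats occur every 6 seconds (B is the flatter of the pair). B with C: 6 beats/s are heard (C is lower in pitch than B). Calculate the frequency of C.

A–B: Beat frequency = 37/6 = 6.1667 Hz.
B is below A, so f_B = 491 − 6.1667 = 484.8333 Hz.
C is below B, so f_C = 484.8333 − 6 = 478.8333 Hz.

478.8333 Hz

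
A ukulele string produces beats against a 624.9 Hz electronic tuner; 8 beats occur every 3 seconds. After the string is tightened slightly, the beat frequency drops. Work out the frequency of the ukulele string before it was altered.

622.2333 Hz

Beat frequency = 8/3 = 2.6667 Hz.
|f − 624.9| = 2.6667, so the ukulele string was at either 622.2333 Hz or 627.5667 Hz.
Increasing tension raises a string's frequency; the adjustment raises the ukulele string's frequency.
The beat rate fell, so the adjustment moved the ukulele string toward 624.9 Hz — it must have started below the reference.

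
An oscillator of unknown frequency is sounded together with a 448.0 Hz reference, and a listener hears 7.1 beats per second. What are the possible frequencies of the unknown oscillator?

|f − 448.0| = 7.1, so f = 448.0 ± 7.1.

440.9 Hz or 455.1 Hz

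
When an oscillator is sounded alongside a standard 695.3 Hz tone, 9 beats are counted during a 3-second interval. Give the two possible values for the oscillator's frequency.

Beat frequency = 9/3 = 3 Hz.
|f − 695.3| = 3, so f = 695.3 ± 3.

692.3 Hz or 698.3 Hz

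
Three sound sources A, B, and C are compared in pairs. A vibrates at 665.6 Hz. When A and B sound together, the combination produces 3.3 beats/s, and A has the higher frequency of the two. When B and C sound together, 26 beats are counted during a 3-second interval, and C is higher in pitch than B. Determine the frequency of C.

B is below A, so f_B = 665.6 − 3.3 = 662.3 Hz.
B–C: Beat frequency = 26/3 = 8.6667 Hz.
C is above B, so f_C = 662.3 + 8.6667 = 670.9667 Hz.

670.9667 Hz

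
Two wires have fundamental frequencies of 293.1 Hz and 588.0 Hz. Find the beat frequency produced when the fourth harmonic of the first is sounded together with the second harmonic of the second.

3.6 Hz

Fourth harmonic of the first: 4·293.1 = 1172.4 Hz.
Second harmonic of the second: 2·588.0 = 1176.0 Hz.
f_beat = |1172.4 − 1176.0| = 3.6 Hz.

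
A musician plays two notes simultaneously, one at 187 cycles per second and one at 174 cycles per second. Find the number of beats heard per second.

13 Hz

The beat frequency equals the magnitude of the frequency difference.
|187 − 174| = 13 Hz.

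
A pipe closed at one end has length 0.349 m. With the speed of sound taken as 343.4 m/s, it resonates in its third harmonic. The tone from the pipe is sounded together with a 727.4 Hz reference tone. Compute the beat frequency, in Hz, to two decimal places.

10.57 Hz

Closed pipe (odd harmonics): f_n = n·v/(4L) = 3·343.4/(4·0.349) = 737.9656 Hz.
f_beat = |737.9656 − 727.4| = 10.57 Hz.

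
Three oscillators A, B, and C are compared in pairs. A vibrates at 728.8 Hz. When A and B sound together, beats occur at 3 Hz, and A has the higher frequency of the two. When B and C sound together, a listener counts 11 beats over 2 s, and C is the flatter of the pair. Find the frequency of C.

B is below A, so f_B = 728.8 − 3 = 725.8 Hz.
B–C: Beat frequency = 11/2 = 5.5 Hz.
C is below B, so f_C = 725.8 − 5.5 = 720.3 Hz.

720.3 Hz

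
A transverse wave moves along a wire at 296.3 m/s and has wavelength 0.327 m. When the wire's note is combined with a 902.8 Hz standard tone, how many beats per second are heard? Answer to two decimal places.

Source frequency f = v/λ = 296.3/0.327 = 906.1162 Hz.
f_beat = |906.1162 − 902.8| = 3.32 Hz.

3.32 Hz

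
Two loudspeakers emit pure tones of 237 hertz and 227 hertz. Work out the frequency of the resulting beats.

f_beat = |f₁ − f₂|.
|237 − 227| = 10 Hz.

10 Hz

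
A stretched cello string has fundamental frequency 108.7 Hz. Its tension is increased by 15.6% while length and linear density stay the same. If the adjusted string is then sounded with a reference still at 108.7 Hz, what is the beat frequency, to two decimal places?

8.17 Hz

For a string, f ∝ √T, so the new frequency is 108.7·√1.156 = 116.8715 Hz.
f_beat = |116.8715 − 108.7| = 8.17 Hz.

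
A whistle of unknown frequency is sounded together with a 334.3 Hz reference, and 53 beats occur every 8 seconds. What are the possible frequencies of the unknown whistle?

327.675 Hz or 340.925 Hz

Beat frequency = 53/8 = 6.625 Hz.
|f − 334.3| = 6.625, so f = 334.3 ± 6.625.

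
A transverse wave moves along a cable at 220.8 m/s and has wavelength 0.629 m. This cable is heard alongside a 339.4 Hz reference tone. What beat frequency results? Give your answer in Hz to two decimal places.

Source frequency f = v/λ = 220.8/0.629 = 351.0334 Hz.
f_beat = |351.0334 − 339.4| = 11.63 Hz.

11.63 Hz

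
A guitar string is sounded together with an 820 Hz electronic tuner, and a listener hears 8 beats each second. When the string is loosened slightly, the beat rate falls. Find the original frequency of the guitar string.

|f − 820| = 8, so the guitar string was at either 812 Hz or 828 Hz.
Reducing tension lowers a string's frequency; the adjustment lowers the guitar string's frequency.
The beat rate fell, so the adjustment moved the guitar string toward 820 Hz — it must have started above the reference.

828 Hz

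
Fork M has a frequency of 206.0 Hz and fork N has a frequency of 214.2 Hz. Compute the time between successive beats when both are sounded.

f_beat = |206.0 − 214.2| = 8.2 Hz.
Beat period T = 1 / f_beat = 1 / 8.2 s.

0.122 s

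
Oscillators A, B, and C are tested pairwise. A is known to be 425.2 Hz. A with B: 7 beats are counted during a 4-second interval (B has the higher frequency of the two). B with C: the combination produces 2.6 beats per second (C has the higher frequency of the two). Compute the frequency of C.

A–B: Beat frequency = 7/4 = 1.75 Hz.
B is above A, so f_B = 425.2 + 1.75 = 426.95 Hz.
C is above B, so f_C = 426.95 + 2.6 = 429.55 Hz.

429.55 Hz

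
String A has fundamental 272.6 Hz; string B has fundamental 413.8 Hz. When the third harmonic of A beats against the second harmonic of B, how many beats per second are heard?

Third harmonic of the first: 3·272.6 = 817.8 Hz.
Second harmonic of the second: 2·413.8 = 827.6 Hz.
f_beat = |817.8 − 827.6| = 9.8 Hz.

9.8 Hz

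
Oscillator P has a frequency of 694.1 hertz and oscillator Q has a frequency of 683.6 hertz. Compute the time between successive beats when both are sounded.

0.095 s

f_beat = |694.1 − 683.6| = 10.5 Hz.
Beat period T = 1 / f_beat = 1 / 10.5 s.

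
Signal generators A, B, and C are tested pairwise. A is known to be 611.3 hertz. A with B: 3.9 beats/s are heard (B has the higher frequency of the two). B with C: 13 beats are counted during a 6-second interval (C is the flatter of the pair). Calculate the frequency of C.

613.0333 Hz

B is above A, so f_B = 611.3 + 3.9 = 615.2 Hz.
B–C: Beat frequency = 13/6 = 2.1667 Hz.
C is below B, so f_C = 615.2 − 2.1667 = 613.0333 Hz.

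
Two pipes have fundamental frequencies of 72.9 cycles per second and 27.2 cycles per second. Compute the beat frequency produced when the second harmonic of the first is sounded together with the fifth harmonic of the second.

9.8 Hz

Second harmonic of the first: 2·72.9 = 145.8 Hz.
Fifth harmonic of the second: 5·27.2 = 136.0 Hz.
f_beat = |145.8 − 136.0| = 9.8 Hz.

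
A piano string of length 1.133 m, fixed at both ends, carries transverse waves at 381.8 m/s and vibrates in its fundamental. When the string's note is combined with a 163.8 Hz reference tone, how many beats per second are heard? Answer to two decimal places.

4.69 Hz

For a string fixed at both ends, f_n = n·v/(2L) = 1·381.8/(2·1.133) = 168.4907 Hz.
f_beat = |168.4907 − 163.8| = 4.69 Hz.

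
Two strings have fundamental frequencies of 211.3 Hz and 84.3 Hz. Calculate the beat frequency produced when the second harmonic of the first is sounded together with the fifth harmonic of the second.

Second harmonic of the first: 2·211.3 = 422.6 Hz.
Fifth harmonic of the second: 5·84.3 = 421.5 Hz.
f_beat = |422.6 − 421.5| = 1.1 Hz.

1.1 Hz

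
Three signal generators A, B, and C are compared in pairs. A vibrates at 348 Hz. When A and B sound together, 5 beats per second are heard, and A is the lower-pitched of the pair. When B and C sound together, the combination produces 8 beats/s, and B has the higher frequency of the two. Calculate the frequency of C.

B is above A, so f_B = 348 + 5 = 353 Hz.
C is below B, so f_C = 353 − 8 = 345 Hz.

345 Hz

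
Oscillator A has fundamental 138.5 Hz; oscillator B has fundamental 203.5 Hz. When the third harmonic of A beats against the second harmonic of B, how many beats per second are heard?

8.5 Hz

Third harmonic of the first: 3·138.5 = 415.5 Hz.
Second harmonic of the second: 2·203.5 = 407.0 Hz.
f_beat = |415.5 − 407.0| = 8.5 Hz.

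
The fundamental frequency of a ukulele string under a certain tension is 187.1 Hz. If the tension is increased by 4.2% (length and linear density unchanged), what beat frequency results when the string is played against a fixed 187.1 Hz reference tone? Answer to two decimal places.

For a string, f ∝ √T, so the new frequency is 187.1·√1.042 = 190.9887 Hz.
f_beat = |190.9887 − 187.1| = 3.89 Hz.

3.89 Hz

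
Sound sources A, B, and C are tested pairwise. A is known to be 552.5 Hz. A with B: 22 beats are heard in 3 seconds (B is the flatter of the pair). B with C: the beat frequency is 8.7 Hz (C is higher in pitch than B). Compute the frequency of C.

A–B: Beat frequency = 22/3 = 7.3333 Hz.
B is below A, so f_B = 552.5 − 7.3333 = 545.1667 Hz.
C is above B, so f_C = 545.1667 + 8.7 = 553.8667 Hz.

553.8667 Hz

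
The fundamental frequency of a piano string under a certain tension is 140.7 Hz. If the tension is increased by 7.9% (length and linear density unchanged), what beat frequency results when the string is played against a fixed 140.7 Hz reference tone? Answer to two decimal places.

For a string, f ∝ √T, so the new frequency is 140.7·√1.079 = 146.1520 Hz.
f_beat = |146.1520 − 140.7| = 5.45 Hz.

5.45 Hz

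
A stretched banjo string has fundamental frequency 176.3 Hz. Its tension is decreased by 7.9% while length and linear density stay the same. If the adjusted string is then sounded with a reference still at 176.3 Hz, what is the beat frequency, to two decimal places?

For a string, f ∝ √T, so the new frequency is 176.3·√0.921 = 169.1929 Hz.
f_beat = |169.1929 − 176.3| = 7.11 Hz.

7.11 Hz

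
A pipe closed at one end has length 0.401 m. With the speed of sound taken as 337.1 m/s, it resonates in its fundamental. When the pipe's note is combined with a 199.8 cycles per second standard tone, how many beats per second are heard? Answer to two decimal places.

10.36 Hz

Closed pipe (odd harmonics): f_n = n·v/(4L) = 1·337.1/(4·0.401) = 210.1621 Hz.
f_beat = |210.1621 − 199.8| = 10.36 Hz.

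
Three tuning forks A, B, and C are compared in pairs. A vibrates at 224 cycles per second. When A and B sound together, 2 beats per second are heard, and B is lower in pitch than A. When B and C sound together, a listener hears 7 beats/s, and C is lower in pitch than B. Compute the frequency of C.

B is below A, so f_B = 224 − 2 = 222 Hz.
C is below B, so f_C = 222 − 7 = 215 Hz.

215 Hz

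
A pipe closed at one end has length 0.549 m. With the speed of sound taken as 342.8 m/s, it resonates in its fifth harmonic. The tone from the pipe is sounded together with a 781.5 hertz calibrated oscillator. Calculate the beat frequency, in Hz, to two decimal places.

0.99 Hz

Closed pipe (odd harmonics): f_n = n·v/(4L) = 5·342.8/(4·0.549) = 780.5100 Hz.
f_beat = |780.5100 − 781.5| = 0.99 Hz.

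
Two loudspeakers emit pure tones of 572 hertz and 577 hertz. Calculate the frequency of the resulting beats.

f_beat = |f₁ − f₂|.
|572 − 577| = 5 Hz.

5 Hz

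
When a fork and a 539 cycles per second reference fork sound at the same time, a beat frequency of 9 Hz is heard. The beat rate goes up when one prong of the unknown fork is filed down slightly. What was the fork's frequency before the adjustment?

548 Hz

|f − 539| = 9, so the fork was at either 530 Hz or 548 Hz.
Filing a prong removes mass and raises the fork's frequency; the adjustment raises the fork's frequency.
The beat rate rose, so the adjustment moved the fork further from 539 Hz — it was already above the reference.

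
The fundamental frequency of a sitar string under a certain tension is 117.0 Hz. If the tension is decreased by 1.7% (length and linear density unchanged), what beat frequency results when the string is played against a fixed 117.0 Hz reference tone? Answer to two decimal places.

For a string, f ∝ √T, so the new frequency is 117.0·√0.983 = 116.0012 Hz.
f_beat = |116.0012 − 117.0| = 1.00 Hz.

1.00 Hz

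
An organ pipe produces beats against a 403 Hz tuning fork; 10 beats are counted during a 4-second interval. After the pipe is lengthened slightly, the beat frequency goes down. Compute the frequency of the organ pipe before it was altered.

Beat frequency = 10/4 = 2.5 Hz.
|f − 403| = 2.5, so the organ pipe was at either 400.5 Hz or 405.5 Hz.
A longer pipe has a lower fundamental; the adjustment lowers the organ pipe's frequency.
The beat rate fell, so the adjustment moved the organ pipe toward 403 Hz — it must have started above the reference.

405.5 Hz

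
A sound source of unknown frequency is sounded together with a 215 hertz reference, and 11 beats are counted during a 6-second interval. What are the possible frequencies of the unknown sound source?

213.1667 Hz or 216.8333 Hz

Beat frequency = 11/6 = 1.8333 Hz.
|f − 215| = 1.8333, so f = 215 ± 1.8333.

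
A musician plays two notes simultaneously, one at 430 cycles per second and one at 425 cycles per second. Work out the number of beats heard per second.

Beats arise from superposition of two nearby frequencies; the beat rate is |f₁ − f₂|.
|430 − 425| = 5 Hz.

5 Hz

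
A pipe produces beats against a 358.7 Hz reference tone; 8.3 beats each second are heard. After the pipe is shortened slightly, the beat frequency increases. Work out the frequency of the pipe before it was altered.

|f − 358.7| = 8.3, so the pipe was at either 350.4 Hz or 367 Hz.
A shorter pipe has a higher fundamental; the adjustment raises the pipe's frequency.
The beat rate rose, so the adjustment moved the pipe further from 358.7 Hz — it was already above the reference.

367 Hz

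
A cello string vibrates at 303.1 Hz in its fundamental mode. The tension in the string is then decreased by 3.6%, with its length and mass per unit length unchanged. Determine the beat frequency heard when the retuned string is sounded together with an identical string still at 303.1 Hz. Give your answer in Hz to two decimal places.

For a string, f ∝ √T, so the new frequency is 303.1·√0.964 = 297.5942 Hz.
f_beat = |297.5942 − 303.1| = 5.51 Hz.

5.51 Hz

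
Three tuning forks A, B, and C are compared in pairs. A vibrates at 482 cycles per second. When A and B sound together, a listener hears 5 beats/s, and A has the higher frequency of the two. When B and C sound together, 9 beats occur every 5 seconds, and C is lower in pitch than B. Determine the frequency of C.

B is below A, so f_B = 482 − 5 = 477 Hz.
B–C: Beat frequency = 9/5 = 1.8 Hz.
C is below B, so f_C = 477 − 1.8 = 475.2 Hz.

475.2 Hz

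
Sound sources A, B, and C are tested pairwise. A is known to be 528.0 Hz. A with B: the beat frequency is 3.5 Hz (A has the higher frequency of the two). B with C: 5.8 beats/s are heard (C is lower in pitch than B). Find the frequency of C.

B is below A, so f_B = 528.0 − 3.5 = 524.5 Hz.
C is below B, so f_C = 524.5 − 5.8 = 518.7 Hz.

518.7 Hz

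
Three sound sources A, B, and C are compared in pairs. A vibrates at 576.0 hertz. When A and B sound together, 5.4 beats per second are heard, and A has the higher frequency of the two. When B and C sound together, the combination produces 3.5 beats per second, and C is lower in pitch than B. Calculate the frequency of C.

567.1 Hz

B is below A, so f_B = 576.0 − 5.4 = 570.6 Hz.
C is below B, so f_C = 570.6 − 3.5 = 567.1 Hz.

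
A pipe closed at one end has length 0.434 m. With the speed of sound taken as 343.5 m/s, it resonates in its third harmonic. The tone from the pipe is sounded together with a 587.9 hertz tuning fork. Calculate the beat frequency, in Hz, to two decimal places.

Closed pipe (odd harmonics): f_n = n·v/(4L) = 3·343.5/(4·0.434) = 593.6060 Hz.
f_beat = |593.6060 − 587.9| = 5.71 Hz.

5.71 Hz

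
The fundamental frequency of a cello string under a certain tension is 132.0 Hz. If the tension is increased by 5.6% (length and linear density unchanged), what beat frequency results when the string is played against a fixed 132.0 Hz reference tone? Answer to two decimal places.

3.65 Hz

For a string, f ∝ √T, so the new frequency is 132.0·√1.056 = 135.6457 Hz.
f_beat = |135.6457 − 132.0| = 3.65 Hz.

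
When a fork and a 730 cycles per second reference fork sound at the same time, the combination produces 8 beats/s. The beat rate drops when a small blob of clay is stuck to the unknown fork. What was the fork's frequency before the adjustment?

738 Hz

|f − 730| = 8, so the fork was at either 722 Hz or 738 Hz.
Adding mass to a fork lowers its frequency; the adjustment lowers the fork's frequency.
The beat rate fell, so the adjustment moved the fork toward 730 Hz — it must have started above the reference.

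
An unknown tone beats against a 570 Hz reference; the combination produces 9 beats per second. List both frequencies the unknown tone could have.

|f − 570| = 9, so f = 570 ± 9.

561 Hz or 579 Hz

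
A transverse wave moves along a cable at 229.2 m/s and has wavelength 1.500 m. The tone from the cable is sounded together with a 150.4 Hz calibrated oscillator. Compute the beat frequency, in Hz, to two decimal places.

2.40 Hz

Source frequency f = v/λ = 229.2/1.500 = 152.8000 Hz.
f_beat = |152.8000 − 150.4| = 2.40 Hz.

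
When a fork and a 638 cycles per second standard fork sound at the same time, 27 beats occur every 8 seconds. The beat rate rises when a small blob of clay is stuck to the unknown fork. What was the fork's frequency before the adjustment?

634.625 Hz

Beat frequency = 27/8 = 3.375 Hz.
|f − 638| = 3.375, so the fork was at either 634.625 Hz or 641.375 Hz.
Adding mass to a fork lowers its frequency; the adjustment lowers the fork's frequency.
The beat rate rose, so the adjustment moved the fork further from 638 Hz — it was already below the reference.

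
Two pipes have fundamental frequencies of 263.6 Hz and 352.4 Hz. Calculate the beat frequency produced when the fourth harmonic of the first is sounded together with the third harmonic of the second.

2.8 Hz

Fourth harmonic of the first: 4·263.6 = 1054.4 Hz.
Third harmonic of the second: 3·352.4 = 1057.2 Hz.
f_beat = |1054.4 − 1057.2| = 2.8 Hz.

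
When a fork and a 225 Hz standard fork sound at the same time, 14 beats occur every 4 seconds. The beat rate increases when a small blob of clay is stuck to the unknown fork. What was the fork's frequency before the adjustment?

Beat frequency = 14/4 = 3.5 Hz.
|f − 225| = 3.5, so the fork was at either 221.5 Hz or 228.5 Hz.
Adding mass to a fork lowers its frequency; the adjustment lowers the fork's frequency.
The beat rate rose, so the adjustment moved the fork further from 225 Hz — it was already below the reference.

221.5 Hz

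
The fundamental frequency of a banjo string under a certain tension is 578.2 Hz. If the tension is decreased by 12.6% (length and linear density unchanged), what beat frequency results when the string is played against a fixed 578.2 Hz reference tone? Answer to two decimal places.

For a string, f ∝ √T, so the new frequency is 578.2·√0.874 = 540.5474 Hz.
f_beat = |540.5474 − 578.2| = 37.65 Hz.

37.65 Hz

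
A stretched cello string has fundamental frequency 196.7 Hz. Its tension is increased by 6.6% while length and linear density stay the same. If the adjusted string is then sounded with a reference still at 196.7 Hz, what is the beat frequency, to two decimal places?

For a string, f ∝ √T, so the new frequency is 196.7·√1.066 = 203.0874 Hz.
f_beat = |203.0874 − 196.7| = 6.39 Hz.

6.39 Hz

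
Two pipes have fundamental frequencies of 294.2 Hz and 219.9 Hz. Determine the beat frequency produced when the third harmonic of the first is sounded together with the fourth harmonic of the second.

Third harmonic of the first: 3·294.2 = 882.6 Hz.
Fourth harmonic of the second: 4·219.9 = 879.6 Hz.
f_beat = |882.6 − 879.6| = 3.0 Hz.

3.0 Hz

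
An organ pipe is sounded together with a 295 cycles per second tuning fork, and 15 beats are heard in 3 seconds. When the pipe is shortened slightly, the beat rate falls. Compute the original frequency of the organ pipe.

290 Hz

Beat frequency = 15/3 = 5 Hz.
|f − 295| = 5, so the organ pipe was at either 290 Hz or 300 Hz.
A shorter pipe has a higher fundamental; the adjustment raises the organ pipe's frequency.
The beat rate fell, so the adjustment moved the organ pipe toward 295 Hz — it must have started below the reference.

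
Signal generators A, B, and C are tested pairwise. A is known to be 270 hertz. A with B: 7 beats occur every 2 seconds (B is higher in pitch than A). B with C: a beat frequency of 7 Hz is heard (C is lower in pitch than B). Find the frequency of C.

A–B: Beat frequency = 7/2 = 3.5 Hz.
B is above A, so f_B = 270 + 3.5 = 273.5 Hz.
C is below B, so f_C = 273.5 − 7 = 266.5 Hz.

266.5 Hz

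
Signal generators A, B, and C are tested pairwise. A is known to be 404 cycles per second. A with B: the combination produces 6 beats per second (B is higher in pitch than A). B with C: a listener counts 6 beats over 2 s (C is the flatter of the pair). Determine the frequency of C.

B is above A, so f_B = 404 + 6 = 410 Hz.
B–C: Beat frequency = 6/2 = 3 Hz.
C is below B, so f_C = 410 − 3 = 407 Hz.

407 Hz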